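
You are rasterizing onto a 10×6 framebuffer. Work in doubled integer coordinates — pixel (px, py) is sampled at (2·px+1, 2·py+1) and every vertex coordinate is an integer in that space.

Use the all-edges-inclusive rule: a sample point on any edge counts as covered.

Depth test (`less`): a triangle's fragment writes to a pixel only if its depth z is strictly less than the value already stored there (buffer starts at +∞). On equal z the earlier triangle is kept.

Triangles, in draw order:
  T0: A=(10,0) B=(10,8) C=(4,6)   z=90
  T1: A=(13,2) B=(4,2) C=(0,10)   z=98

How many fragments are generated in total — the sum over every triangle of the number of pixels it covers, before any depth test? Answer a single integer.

T0:
  2·area = 48
  edge (10, 0)→(10, 8): d=(0,8) inclusive
  edge (10, 8)→(4, 6): d=(-6,-2) inclusive
  edge (4, 6)→(10, 0): d=(6,-6) inclusive
    (4,0)@(9, 1): e=[8,40,0] → #  [on edge]
    (5,0)@(11, 1): e=[-8,44,12] → ·
    (3,1)@(7, 3): e=[24,24,0] → #  [on edge]
    (5,1)@(11, 3): e=[-8,32,24] → ·
    (0,2)@(1, 5): e=[72,0,-24] → ·  [on edge]
    (2,2)@(5, 5): e=[40,8,0] → #  [on edge]
    (5,2)@(11, 5): e=[-8,20,36] → ·
    (1,3)@(3, 7): e=[56,-8,0] → ·  [on edge]
    (2,3)@(5, 7): e=[40,-4,12] → ·
    (3,3)@(7, 7): e=[24,0,24] → #  [on edge]
    (5,3)@(11, 7): e=[-8,8,48] → ·
    (0,4)@(1, 9): e=[72,-24,0] → ·  [on edge]
    (6,4)@(13, 9): e=[-24,0,72] → ·  [on edge]
    (9,5)@(19, 11): e=[-72,0,120] → ·  [on edge]
  covered (8 px):
    · · · · # · · · · ·
    · · · # # · · · · ·
    · · # # # · · · · ·
    · · · # # · · · · ·
    · · · · · · · · · ·
    · · · · · · · · · ·
T1:
  2·area = 72  (B↔C swapped to make it positive)
  edge (13, 2)→(0, 10): d=(-13,8) inclusive
  edge (0, 10)→(4, 2): d=(4,-8) inclusive
  edge (4, 2)→(13, 2): d=(9,0) inclusive
    (2,1)@(5, 3): e=[51,12,9] → #
    (3,1)@(7, 3): e=[35,28,9] → #
    (4,1)@(9, 3): e=[19,44,9] → #
    (5,1)@(11, 3): e=[3,60,9] → #
    (6,1)@(13, 3): e=[-13,76,9] → ·
    (1,2)@(3, 5): e=[41,4,27] → #
    (4,2)@(9, 5): e=[-7,52,27] → ·
    (5,2)@(11, 5): e=[-23,68,27] → ·
    (1,3)@(3, 7): e=[15,12,45] → #
    (2,3)@(5, 7): e=[-1,28,45] → ·
    (3,3)@(7, 7): e=[-17,44,45] → ·
    (0,4)@(1, 9): e=[5,4,63] → #
  covered (9 px):
    · · · · · · · · · ·
    · · # # # # · · · ·
    · # # # · · · · · ·
    · # · · · · · · · ·
    # · · · · · · · · ·
    · · · · · · · · · ·

Result: 17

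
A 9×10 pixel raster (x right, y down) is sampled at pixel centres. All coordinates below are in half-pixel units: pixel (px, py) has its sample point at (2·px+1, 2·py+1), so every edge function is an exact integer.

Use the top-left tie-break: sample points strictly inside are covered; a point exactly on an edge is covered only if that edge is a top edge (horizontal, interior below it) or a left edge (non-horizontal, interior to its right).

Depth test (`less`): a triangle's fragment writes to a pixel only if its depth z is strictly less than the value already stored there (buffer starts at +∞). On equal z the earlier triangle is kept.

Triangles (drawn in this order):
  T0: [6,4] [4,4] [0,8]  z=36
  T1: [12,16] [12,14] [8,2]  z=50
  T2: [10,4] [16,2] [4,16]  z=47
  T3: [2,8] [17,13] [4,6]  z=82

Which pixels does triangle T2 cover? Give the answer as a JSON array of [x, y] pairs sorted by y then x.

T0:
  2·area = 8  (B↔C swapped to make it positive)
  edge (6, 4)→(0, 8): d=(-6,4) right/bottom  bias=-1
  edge (0, 8)→(4, 4): d=(4,-4) top-left  bias=+0
  edge (4, 4)→(6, 4): d=(2,0) top-left  bias=+0
    (3,0)@(7, 1): e=[14,0,-6] → .  [on edge]
    (2,1)@(5, 3): e=[10,0,-2] → .  [on edge]
    (1,2)@(3, 5): e=[6,0,2] → X  [on edge]
    (2,2)@(5, 5): e=[-2,8,2] → .
    (0,3)@(1, 7): e=[2,0,6] → X  [on edge]
    (1,3)@(3, 7): e=[-6,8,6] → .
    (0,4)@(1, 9): e=[-10,8,10] → .
  covered (2 px):
    . . . . . . . . .
    . . . . . . . . .
    . X . . . . . . .
    X . . . . . . . .
    . . . . . . . . .
    . . . . . . . . .
    . . . . . . . . .
    . . . . . . . . .
    . . . . . . . . .
    . . . . . . . . .
T1:
  2·area = 8  (B↔C swapped to make it positive)
  edge (12, 16)→(8, 2): d=(-4,-14) top-left  bias=+0
  edge (8, 2)→(12, 14): d=(4,12) right/bottom  bias=-1
  edge (12, 14)→(12, 16): d=(0,2) right/bottom  bias=-1
    (4,2)@(9, 5): e=[2,0,6] → .  [on edge]
    (5,5)@(11, 11): e=[6,0,2] → .  [on edge]
    (6,8)@(13, 17): e=[10,0,-2] → .  [on edge]
  covered (0 px):
    . . . . . . . . .
    . . . . . . . . .
    . . . . . . . . .
    . . . . . . . . .
    . . . . . . . . .
    . . . . . . . . .
    . . . . . . . . .
    . . . . . . . . .
    . . . . . . . . .
    . . . . . . . . .
T2:
  2·area = 60
  edge (10, 4)→(16, 2): d=(6,-2) top-left  bias=+0
  edge (16, 2)→(4, 16): d=(-12,14) right/bottom  bias=-1
  edge (4, 16)→(10, 4): d=(6,-12) top-left  bias=+0
    (6,1)@(13, 3): e=[0,30,30] → X  [on edge]
    (7,1)@(15, 3): e=[4,2,54] → X
    (8,1)@(17, 3): e=[8,-26,78] → .
    (3,2)@(7, 5): e=[0,90,-30] → .  [on edge]
    (5,2)@(11, 5): e=[8,34,18] → X
    (7,2)@(15, 5): e=[16,-22,66] → .
    (0,3)@(1, 7): e=[0,150,-90] → .  [on edge]
    (4,3)@(9, 7): e=[16,38,6] → X
    (6,3)@(13, 7): e=[24,-18,54] → .
    (4,4)@(9, 9): e=[28,14,18] → X
    (5,4)@(11, 9): e=[32,-14,42] → .
    (3,5)@(7, 11): e=[36,18,6] → X
  covered (8 px):
    . . . . . . . . .
    . . . . . . X X .
    . . . . . X X . .
    . . . . X X . . .
    . . . . X . . . .
    . . . X . . . . .
    . . . . . . . . .
    . . . . . . . . .
    . . . . . . . . .
    . . . . . . . . .
T3:
  2·area = 40  (B↔C swapped to make it positive)
  edge (2, 8)→(4, 6): d=(2,-2) top-left  bias=+0
  edge (4, 6)→(17, 13): d=(13,7) right/bottom  bias=-1
  edge (17, 13)→(2, 8): d=(-15,-5) top-left  bias=+0
    (4,0)@(9, 1): e=[0,-100,140] → .  [on edge]
    (3,1)@(7, 3): e=[0,-60,100] → .  [on edge]
    (2,2)@(5, 5): e=[0,-20,60] → .  [on edge]
    (1,3)@(3, 7): e=[0,20,20] → X  [on edge]
    (2,3)@(5, 7): e=[4,6,30] → X
    (3,3)@(7, 7): e=[8,-8,40] → .
    (0,4)@(1, 9): e=[0,60,-20] → .  [on edge]
    (1,4)@(3, 9): e=[4,46,-10] → .
    (2,4)@(5, 9): e=[8,32,0] → X  [on edge]
    (3,4)@(7, 9): e=[12,18,10] → X
    (4,4)@(9, 9): e=[16,4,20] → X
    (5,4)@(11, 9): e=[20,-10,30] → .
    (5,5)@(11, 11): e=[24,16,0] → X  [on edge]
    (8,6)@(17, 13): e=[40,0,0] → .  [on edge]
  covered (7 px):
    . . . . . . . . .
    . . . . . . . . .
    . . . . . . . . .
    . X X . . . . . .
    . . X X X . . . .
    . . . . . X X . .
    . . . . . . . . .
    . . . . . . . . .
    . . . . . . . . .
    . . . . . . . . .

Result: [[6,1],[7,1],[5,2],[6,2],[4,3],[5,3],[4,4],[3,5]]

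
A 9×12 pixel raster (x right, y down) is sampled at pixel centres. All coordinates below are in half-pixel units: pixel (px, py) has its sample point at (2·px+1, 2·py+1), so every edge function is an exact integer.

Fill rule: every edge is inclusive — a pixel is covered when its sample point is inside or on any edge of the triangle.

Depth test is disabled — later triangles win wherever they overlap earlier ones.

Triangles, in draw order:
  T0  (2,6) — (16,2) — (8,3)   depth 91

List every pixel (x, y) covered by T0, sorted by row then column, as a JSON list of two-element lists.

T0:
  2·area = 18  (B↔C swapped to make it positive)
  edge (2, 6)→(8, 3): d=(6,-3) inclusive
  edge (8, 3)→(16, 2): d=(8,-1) inclusive
  edge (16, 2)→(2, 6): d=(-14,4) inclusive
    (4,1)@(9, 3): e=[3,1,14] → █
    (5,1)@(11, 3): e=[9,3,6] → █
    (6,1)@(13, 3): e=[15,5,-2] → ·
    (2,2)@(5, 5): e=[3,13,2] → █
    (3,2)@(7, 5): e=[9,15,-6] → ·
    (4,2)@(9, 5): e=[15,17,-14] → ·
    (5,2)@(11, 5): e=[21,19,-22] → ·
    (2,3)@(5, 7): e=[15,29,-26] → ·
  covered (3 px):
    · · · · · · · · ·
    · · · · █ █ · · ·
    · · █ · · · · · ·
    · · · · · · · · ·
    · · · · · · · · ·
    · · · · · · · · ·
    · · · · · · · · ·
    · · · · · · · · ·
    · · · · · · · · ·
    · · · · · · · · ·
    · · · · · · · · ·
    · · · · · · · · ·

Final: [[4,1],[5,1],[2,2]]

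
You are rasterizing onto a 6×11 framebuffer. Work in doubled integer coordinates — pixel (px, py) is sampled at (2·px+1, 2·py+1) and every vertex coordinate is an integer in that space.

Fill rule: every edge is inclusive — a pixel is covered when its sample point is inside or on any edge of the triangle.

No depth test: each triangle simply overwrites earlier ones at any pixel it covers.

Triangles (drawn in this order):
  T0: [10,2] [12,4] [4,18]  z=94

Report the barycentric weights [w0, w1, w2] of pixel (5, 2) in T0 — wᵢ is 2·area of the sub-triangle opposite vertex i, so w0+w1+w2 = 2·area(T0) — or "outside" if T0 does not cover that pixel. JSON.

T0:
  2·area = 44
  edge (10, 2)→(12, 4): d=(2,2) inclusive
  edge (12, 4)→(4, 18): d=(-8,14) inclusive
  edge (4, 18)→(10, 2): d=(6,-16) inclusive
    (4,0)@(9, 1): e=[0,66,-22] → ·  [on edge]
    (5,1)@(11, 3): e=[0,22,22] → #  [on edge]
    (4,2)@(9, 5): e=[8,34,2] → #
    (4,3)@(9, 7): e=[12,18,14] → #
    (5,3)@(11, 7): e=[8,-10,46] → ·
    (4,4)@(9, 9): e=[16,2,26] → #
    (5,4)@(11, 9): e=[12,-26,58] → ·
    (3,5)@(7, 11): e=[24,14,6] → #
    (4,5)@(9, 11): e=[20,-14,38] → ·
    (3,6)@(7, 13): e=[28,-2,18] → ·
  covered (6 px):
    · · · · · ·
    · · · · · #
    · · · · # #
    · · · · # ·
    · · · · # ·
    · · · # · ·
    · · · · · ·
    · · · · · ·
    · · · · · ·
    · · · · · ·
    · · · · · ·

Answer: [6,34,4]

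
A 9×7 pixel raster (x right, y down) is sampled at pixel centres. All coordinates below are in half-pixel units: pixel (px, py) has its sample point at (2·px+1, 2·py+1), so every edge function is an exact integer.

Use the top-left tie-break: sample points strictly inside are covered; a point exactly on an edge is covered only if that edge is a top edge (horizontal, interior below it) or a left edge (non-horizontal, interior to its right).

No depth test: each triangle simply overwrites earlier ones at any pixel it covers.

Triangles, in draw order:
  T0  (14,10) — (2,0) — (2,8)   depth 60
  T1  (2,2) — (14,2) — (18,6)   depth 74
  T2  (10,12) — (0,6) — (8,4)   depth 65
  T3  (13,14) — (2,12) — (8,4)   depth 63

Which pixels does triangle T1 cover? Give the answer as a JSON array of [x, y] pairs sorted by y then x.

T0:
  2·area = 96  (B↔C swapped to make it positive)
  edge (14, 10)→(2, 8): d=(-12,-2) top-left  bias=+0
  edge (2, 8)→(2, 0): d=(0,-8) top-left  bias=+0
  edge (2, 0)→(14, 10): d=(12,10) right/bottom  bias=-1
    (1,0)@(3, 1): e=[86,8,2] → X
    (2,0)@(5, 1): e=[90,24,-18] → .
    (1,1)@(3, 3): e=[62,8,26] → X
    (2,1)@(5, 3): e=[66,24,6] → X
    (3,1)@(7, 3): e=[70,40,-14] → .
    (1,2)@(3, 5): e=[38,8,50] → X
    (3,2)@(7, 5): e=[46,40,10] → X
    (4,2)@(9, 5): e=[50,56,-10] → .
    (1,3)@(3, 7): e=[14,8,74] → X
    (4,3)@(9, 7): e=[26,56,14] → X
    (5,3)@(11, 7): e=[30,72,-6] → .
    (1,4)@(3, 9): e=[-10,8,98] → .
  covered (12 px):
    . X . . . . . . .
    . X X . . . . . .
    . X X X . . . . .
    . X X X X . . . .
    . . . . X X . . .
    . . . . . . . . .
    . . . . . . . . .
T1:
  2·area = 48
  edge (2, 2)→(14, 2): d=(12,0) top-left  bias=+0
  edge (14, 2)→(18, 6): d=(4,4) right/bottom  bias=-1
  edge (18, 6)→(2, 2): d=(-16,-4) top-left  bias=+0
    (6,0)@(13, 1): e=[-12,0,60] → .  [on edge]
    (3,1)@(7, 3): e=[12,32,4] → X
    (4,1)@(9, 3): e=[12,24,12] → X
    (5,1)@(11, 3): e=[12,16,20] → X
    (6,1)@(13, 3): e=[12,8,28] → X
    (7,1)@(15, 3): e=[12,0,36] → .  [on edge]
    (3,2)@(7, 5): e=[36,40,-28] → .
    (4,2)@(9, 5): e=[36,32,-20] → .
    (5,2)@(11, 5): e=[36,24,-12] → .
    (6,2)@(13, 5): e=[36,16,-4] → .
    (7,2)@(15, 5): e=[36,8,4] → X
    (8,2)@(17, 5): e=[36,0,12] → .  [on edge]
  covered (5 px):
    . . . . . . . . .
    . . . X X X X . .
    . . . . . . . X .
    . . . . . . . . .
    . . . . . . . . .
    . . . . . . . . .
    . . . . . . . . .
T2:
  2·area = 68
  edge (10, 12)→(0, 6): d=(-10,-6) top-left  bias=+0
  edge (0, 6)→(8, 4): d=(8,-2) top-left  bias=+0
  edge (8, 4)→(10, 12): d=(2,8) right/bottom  bias=-1
    (2,2)@(5, 5): e=[40,2,26] → X
    (3,2)@(7, 5): e=[52,6,10] → X
    (4,2)@(9, 5): e=[64,10,-6] → .
    (1,3)@(3, 7): e=[8,14,46] → X
    (4,3)@(9, 7): e=[44,26,-2] → .
    (1,4)@(3, 9): e=[-12,30,50] → .
    (2,4)@(5, 9): e=[0,34,34] → X  [on edge]
    (4,4)@(9, 9): e=[24,42,2] → X
    (5,4)@(11, 9): e=[36,46,-14] → .
    (2,5)@(5, 11): e=[-20,50,38] → .
    (3,5)@(7, 11): e=[-8,54,22] → .
    (4,5)@(9, 11): e=[4,58,6] → X
  covered (9 px):
    . . . . . . . . .
    . . . . . . . . .
    . . X X . . . . .
    . X X X . . . . .
    . . X X X . . . .
    . . . . X . . . .
    . . . . . . . . .
T3:
  2·area = 100
  edge (13, 14)→(2, 12): d=(-11,-2) top-left  bias=+0
  edge (2, 12)→(8, 4): d=(6,-8) top-left  bias=+0
  edge (8, 4)→(13, 14): d=(5,10) right/bottom  bias=-1
    (3,3)@(7, 7): e=[65,10,25] → X
    (4,3)@(9, 7): e=[69,26,5] → X
    (5,3)@(11, 7): e=[73,42,-15] → .
    (2,4)@(5, 9): e=[39,6,55] → X
    (5,4)@(11, 9): e=[51,54,-5] → .
    (1,5)@(3, 11): e=[13,2,85] → X
    (5,5)@(11, 11): e=[29,66,5] → X
    (6,5)@(13, 11): e=[33,82,-15] → .
    (1,6)@(3, 13): e=[-9,14,95] → .
    (2,6)@(5, 13): e=[-5,30,75] → .
    (3,6)@(7, 13): e=[-1,46,55] → .
    (4,6)@(9, 13): e=[3,62,35] → X
  covered (12 px):
    . . . . . . . . .
    . . . . . . . . .
    . . . . . . . . .
    . . . X X . . . .
    . . X X X . . . .
    . X X X X X . . .
    . . . . X X . . .

Answer: [[3,1],[4,1],[5,1],[6,1],[7,2]]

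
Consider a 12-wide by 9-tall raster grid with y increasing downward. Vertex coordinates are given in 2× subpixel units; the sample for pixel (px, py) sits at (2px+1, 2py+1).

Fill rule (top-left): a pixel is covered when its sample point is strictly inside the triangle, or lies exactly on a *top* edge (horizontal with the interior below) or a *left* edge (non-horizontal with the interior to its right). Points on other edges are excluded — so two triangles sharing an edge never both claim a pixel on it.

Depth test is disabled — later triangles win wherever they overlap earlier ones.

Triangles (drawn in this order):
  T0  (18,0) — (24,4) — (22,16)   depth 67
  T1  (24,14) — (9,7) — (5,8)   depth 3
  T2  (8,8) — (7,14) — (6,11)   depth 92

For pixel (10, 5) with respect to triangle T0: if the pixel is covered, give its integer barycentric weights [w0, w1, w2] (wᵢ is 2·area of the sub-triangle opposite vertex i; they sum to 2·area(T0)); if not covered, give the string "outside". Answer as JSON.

T0:
  2·area = 80
  edge (18, 0)→(24, 4): d=(6,4) right/bottom  bias=-1
  edge (24, 4)→(22, 16): d=(-2,12) right/bottom  bias=-1
  edge (22, 16)→(18, 0): d=(-4,-16) top-left  bias=+0
    (9,0)@(19, 1): e=[2,66,12] → #
    (10,0)@(21, 1): e=[-6,42,44] → ·
    (9,1)@(19, 3): e=[14,62,4] → #
    (10,1)@(21, 3): e=[6,38,36] → #
    (11,1)@(23, 3): e=[-2,14,68] → ·
    (9,2)@(19, 5): e=[26,58,-4] → ·
    (10,2)@(21, 5): e=[18,34,28] → #
    (11,2)@(23, 5): e=[10,10,60] → #
    (10,3)@(21, 7): e=[30,30,20] → #
    (10,4)@(21, 9): e=[42,26,12] → #
    (10,5)@(21, 11): e=[54,22,4] → #
    (11,5)@(23, 11): e=[46,-2,36] → ·
  covered (10 px):
    · · · · · · · · · # · ·
    · · · · · · · · · # # ·
    · · · · · · · · · · # #
    · · · · · · · · · · # #
    · · · · · · · · · · # #
    · · · · · · · · · · # ·
    · · · · · · · · · · · ·
    · · · · · · · · · · · ·
    · · · · · · · · · · · ·
T1:
  2·area = 43  (B↔C swapped to make it positive)
  edge (24, 14)→(5, 8): d=(-19,-6) top-left  bias=+0
  edge (5, 8)→(9, 7): d=(4,-1) top-left  bias=+0
  edge (9, 7)→(24, 14): d=(15,7) right/bottom  bias=-1
    (8,2)@(17, 5): e=[129,0,-86] → ·  [on edge]
    (4,3)@(9, 7): e=[43,0,0] → ·  [on edge]
    (0,4)@(1, 9): e=[-43,0,86] → ·  [on edge]
    (4,4)@(9, 9): e=[5,8,30] → #
    (5,4)@(11, 9): e=[17,10,16] → #
    (6,4)@(13, 9): e=[29,12,2] → #
    (7,4)@(15, 9): e=[41,14,-12] → ·
    (4,5)@(9, 11): e=[-33,16,60] → ·
    (5,5)@(11, 11): e=[-21,18,46] → ·
    (6,5)@(13, 11): e=[-9,20,32] → ·
    (7,5)@(15, 11): e=[3,22,18] → #
    (8,5)@(17, 11): e=[15,24,4] → #
  covered (6 px):
    · · · · · · · · · · · ·
    · · · · · · · · · · · ·
    · · · · · · · · · · · ·
    · · · · · · · · · · · ·
    · · · · # # # · · · · ·
    · · · · · · · # # · · ·
    · · · · · · · · · · # ·
    · · · · · · · · · · · ·
    · · · · · · · · · · · ·
T2:
  2·area = 9
  edge (8, 8)→(7, 14): d=(-1,6) right/bottom  bias=-1
  edge (7, 14)→(6, 11): d=(-1,-3) top-left  bias=+0
  edge (6, 11)→(8, 8): d=(2,-3) top-left  bias=+0
    (3,5)@(7, 11): e=[3,3,3] → #
    (4,5)@(9, 11): e=[-9,9,9] → ·
    (3,6)@(7, 13): e=[1,1,7] → #
    (4,6)@(9, 13): e=[-11,7,13] → ·
    (3,7)@(7, 15): e=[-1,-1,11] → ·
  covered (2 px):
    · · · · · · · · · · · ·
    · · · · · · · · · · · ·
    · · · · · · · · · · · ·
    · · · · · · · · · · · ·
    · · · · · · · · · · · ·
    · · · # · · · · · · · ·
    · · · # · · · · · · · ·
    · · · · · · · · · · · ·
    · · · · · · · · · · · ·

Final: [22,4,54]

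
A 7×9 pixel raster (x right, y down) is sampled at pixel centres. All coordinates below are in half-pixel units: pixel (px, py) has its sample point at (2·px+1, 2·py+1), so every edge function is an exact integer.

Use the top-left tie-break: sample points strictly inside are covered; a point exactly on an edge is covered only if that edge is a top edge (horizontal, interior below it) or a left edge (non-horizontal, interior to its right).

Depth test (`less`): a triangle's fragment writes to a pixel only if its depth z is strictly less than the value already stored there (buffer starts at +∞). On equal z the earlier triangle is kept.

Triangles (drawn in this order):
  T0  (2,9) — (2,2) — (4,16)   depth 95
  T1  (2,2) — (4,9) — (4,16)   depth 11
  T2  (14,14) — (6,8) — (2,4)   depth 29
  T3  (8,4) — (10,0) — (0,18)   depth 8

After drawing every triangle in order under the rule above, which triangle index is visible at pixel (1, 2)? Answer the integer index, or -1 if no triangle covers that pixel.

T0:
  2·area = 14
  edge (2, 9)→(2, 2): d=(0,-7) top-left  bias=+0
  edge (2, 2)→(4, 16): d=(2,14) right/bottom  bias=-1
  edge (4, 16)→(2, 9): d=(-2,-7) top-left  bias=+0
    (1,4)@(3, 9): e=[7,0,7] → .  [on edge]
    (1,5)@(3, 11): e=[7,4,3] → X
    (2,5)@(5, 11): e=[21,-24,17] → .
    (1,6)@(3, 13): e=[7,8,-1] → .
  covered (1 px):
    . . . . . . .
    . . . . . . .
    . . . . . . .
    . . . . . . .
    . . . . . . .
    . X . . . . .
    . . . . . . .
    . . . . . . .
    . . . . . . .
T1:
  2·area = 14
  edge (2, 2)→(4, 9): d=(2,7) right/bottom  bias=-1
  edge (4, 9)→(4, 16): d=(0,7) right/bottom  bias=-1
  edge (4, 16)→(2, 2): d=(-2,-14) top-left  bias=+0
    (1,3)@(3, 7): e=[3,7,4] → X
    (2,3)@(5, 7): e=[-11,-7,32] → .
    (1,4)@(3, 9): e=[7,7,0] → X  [on edge]
    (2,4)@(5, 9): e=[-7,-7,28] → .
    (1,5)@(3, 11): e=[11,7,-4] → .
  covered (2 px):
    . . . . . . .
    . . . . . . .
    . . . . . . .
    . X . . . . .
    . X . . . . .
    . . . . . . .
    . . . . . . .
    . . . . . . .
    . . . . . . .
T2:
  2·area = 8
  edge (14, 14)→(6, 8): d=(-8,-6) top-left  bias=+0
  edge (6, 8)→(2, 4): d=(-4,-4) top-left  bias=+0
  edge (2, 4)→(14, 14): d=(12,10) right/bottom  bias=-1
    (0,1)@(1, 3): e=[10,0,-2] → .  [on edge]
    (1,2)@(3, 5): e=[6,0,2] → X  [on edge]
    (2,2)@(5, 5): e=[18,8,-18] → .
    (1,3)@(3, 7): e=[-10,-8,26] → .
    (2,3)@(5, 7): e=[2,0,6] → X  [on edge]
    (3,3)@(7, 7): e=[14,8,-14] → .
    (2,4)@(5, 9): e=[-14,-8,30] → .
    (3,4)@(7, 9): e=[-2,0,10] → .  [on edge]
    (4,5)@(9, 11): e=[-6,0,14] → .  [on edge]
    (5,6)@(11, 13): e=[-10,0,18] → .  [on edge]
    (6,7)@(13, 15): e=[-14,0,22] → .  [on edge]
  covered (2 px):
    . . . . . . .
    . . . . . . .
    . X . . . . .
    . . X . . . .
    . . . . . . .
    . . . . . . .
    . . . . . . .
    . . . . . . .
    . . . . . . .
T3:
  2·area = 4  (B↔C swapped to make it positive)
  edge (8, 4)→(0, 18): d=(-8,14) right/bottom  bias=-1
  edge (0, 18)→(10, 0): d=(10,-18) top-left  bias=+0
  edge (10, 0)→(8, 4): d=(-2,4) right/bottom  bias=-1
    (2,4)@(5, 9): e=[2,0,2] → X  [on edge]
    (3,4)@(7, 9): e=[-26,36,-6] → .
    (2,5)@(5, 11): e=[-14,20,-2] → .
  covered (1 px):
    . . . . . . .
    . . . . . . .
    . . . . . . .
    . . . . . . .
    . . X . . . .
    . . . . . . .
    . . . . . . .
    . . . . . . .
    . . . . . . .

Z-buffer (winner per pixel, '.' = empty):
  . . . . . . .
  . . . . . . .
  . 2 . . . . .
  . 1 2 . . . .
  . 1 3 . . . .
  . 0 . . . . .
  . . . . . . .
  . . . . . . .
  . . . . . . .

Final: 2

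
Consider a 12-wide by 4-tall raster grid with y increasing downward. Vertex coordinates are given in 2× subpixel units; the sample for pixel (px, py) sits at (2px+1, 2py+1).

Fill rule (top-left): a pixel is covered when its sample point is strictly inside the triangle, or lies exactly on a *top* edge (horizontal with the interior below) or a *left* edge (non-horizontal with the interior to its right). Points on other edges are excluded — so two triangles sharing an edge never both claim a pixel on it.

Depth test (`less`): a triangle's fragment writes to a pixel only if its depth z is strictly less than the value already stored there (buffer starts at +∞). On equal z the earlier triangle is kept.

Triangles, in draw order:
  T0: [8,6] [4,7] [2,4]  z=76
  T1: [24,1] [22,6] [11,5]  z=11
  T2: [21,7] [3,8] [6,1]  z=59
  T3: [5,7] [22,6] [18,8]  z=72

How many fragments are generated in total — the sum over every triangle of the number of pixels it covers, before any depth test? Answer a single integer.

T0:
  2·area = 14
  edge (8, 6)→(4, 7): d=(-4,1) right/bottom  bias=-1
  edge (4, 7)→(2, 4): d=(-2,-3) top-left  bias=+0
  edge (2, 4)→(8, 6): d=(6,2) right/bottom  bias=-1
    (1,2)@(3, 5): e=[9,1,4] → #
    (2,2)@(5, 5): e=[7,7,0] → ·  [on edge]
    (1,3)@(3, 7): e=[1,-3,16] → ·
    (5,3)@(11, 7): e=[-7,21,0] → ·  [on edge]
  covered (1 px):
    · · · · · · · · · · · ·
    · · · · · · · · · · · ·
    · # · · · · · · · · · ·
    · · · · · · · · · · · ·
T1:
  2·area = 57
  edge (24, 1)→(22, 6): d=(-2,5) right/bottom  bias=-1
  edge (22, 6)→(11, 5): d=(-11,-1) top-left  bias=+0
  edge (11, 5)→(24, 1): d=(13,-4) top-left  bias=+0
    (9,1)@(19, 3): e=[21,30,6] → #
    (10,1)@(21, 3): e=[11,32,14] → #
    (11,1)@(23, 3): e=[1,34,22] → #
    (5,2)@(11, 5): e=[57,0,0] → #  [on edge]
    (6,2)@(13, 5): e=[47,2,8] → #
    (7,2)@(15, 5): e=[37,4,16] → #
    (8,2)@(17, 5): e=[27,6,24] → #
    (11,2)@(23, 5): e=[-3,12,48] → ·
    (5,3)@(11, 7): e=[53,-22,26] → ·
    (6,3)@(13, 7): e=[43,-20,34] → ·
    (7,3)@(15, 7): e=[33,-18,42] → ·
    (8,3)@(17, 7): e=[23,-16,50] → ·
  covered (9 px):
    · · · · · · · · · · · ·
    · · · · · · · · · # # #
    · · · · · # # # # # # ·
    · · · · · · · · · · · ·
T2:
  2·area = 123
  edge (21, 7)→(3, 8): d=(-18,1) right/bottom  bias=-1
  edge (3, 8)→(6, 1): d=(3,-7) top-left  bias=+0
  edge (6, 1)→(21, 7): d=(15,6) right/bottom  bias=-1
    (3,1)@(7, 3): e=[86,13,24] → #
    (4,1)@(9, 3): e=[84,27,12] → #
    (5,1)@(11, 3): e=[82,41,0] → ·  [on edge]
    (2,2)@(5, 5): e=[52,5,66] → #
    (5,2)@(11, 5): e=[46,47,30] → #
    (6,2)@(13, 5): e=[44,61,18] → #
    (7,2)@(15, 5): e=[42,75,6] → #
    (8,2)@(17, 5): e=[40,89,-6] → ·
    (2,3)@(5, 7): e=[16,11,96] → #
    (8,3)@(17, 7): e=[4,95,24] → #
    (9,3)@(19, 7): e=[2,109,12] → #
    (10,3)@(21, 7): e=[0,123,0] → ·  [on edge]
  covered (16 px):
    · · · · · · · · · · · ·
    · · · # # · · · · · · ·
    · · # # # # # # · · · ·
    · · # # # # # # # # · ·
T3:
  2·area = 30
  edge (5, 7)→(22, 6): d=(17,-1) top-left  bias=+0
  edge (22, 6)→(18, 8): d=(-4,2) right/bottom  bias=-1
  edge (18, 8)→(5, 7): d=(-13,-1) top-left  bias=+0
    (2,3)@(5, 7): e=[0,30,0] → #  [on edge]
    (3,3)@(7, 7): e=[2,26,2] → #
    (4,3)@(9, 7): e=[4,22,4] → #
    (5,3)@(11, 7): e=[6,18,6] → #
    (6,3)@(13, 7): e=[8,14,8] → #
    (7,3)@(15, 7): e=[10,10,10] → #
    (8,3)@(17, 7): e=[12,6,12] → #
    (9,3)@(19, 7): e=[14,2,14] → #
    (10,3)@(21, 7): e=[16,-2,16] → ·
  covered (8 px):
    · · · · · · · · · · · ·
    · · · · · · · · · · · ·
    · · · · · · · · · · · ·
    · · # # # # # # # # · ·

Answer: 34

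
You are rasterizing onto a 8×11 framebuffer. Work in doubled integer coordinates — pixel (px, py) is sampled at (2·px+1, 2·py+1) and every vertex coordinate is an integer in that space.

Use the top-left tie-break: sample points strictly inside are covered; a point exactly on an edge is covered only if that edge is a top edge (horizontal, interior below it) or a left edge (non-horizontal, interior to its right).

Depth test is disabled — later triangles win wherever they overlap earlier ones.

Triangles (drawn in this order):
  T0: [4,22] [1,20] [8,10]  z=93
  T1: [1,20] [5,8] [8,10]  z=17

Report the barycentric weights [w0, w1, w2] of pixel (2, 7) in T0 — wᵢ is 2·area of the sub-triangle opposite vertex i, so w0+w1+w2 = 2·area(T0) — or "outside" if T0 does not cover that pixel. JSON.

T0:
  2·area = 44
  edge (4, 22)→(1, 20): d=(-3,-2) top-left  bias=+0
  edge (1, 20)→(8, 10): d=(7,-10) top-left  bias=+0
  edge (8, 10)→(4, 22): d=(-4,12) right/bottom  bias=-1
    (5,0)@(11, 1): e=[77,-33,0] → .  [on edge]
    (4,3)@(9, 7): e=[55,-11,0] → .  [on edge]
    (3,6)@(7, 13): e=[33,11,0] → .  [on edge]
    (2,7)@(5, 15): e=[23,5,16] → X
    (3,7)@(7, 15): e=[27,25,-8] → .
    (2,8)@(5, 17): e=[17,19,8] → X
    (3,8)@(7, 17): e=[21,39,-16] → .
    (1,9)@(3, 19): e=[7,13,24] → X
    (2,9)@(5, 19): e=[11,33,0] → .  [on edge]
    (1,10)@(3, 21): e=[1,27,16] → X
    (2,10)@(5, 21): e=[5,47,-8] → .
  covered (4 px):
    . . . . . . . .
    . . . . . . . .
    . . . . . . . .
    . . . . . . . .
    . . . . . . . .
    . . . . . . . .
    . . . . . . . .
    . . X . . . . .
    . . X . . . . .
    . X . . . . . .
    . X . . . . . .
T1:
  2·area = 44
  edge (1, 20)→(5, 8): d=(4,-12) top-left  bias=+0
  edge (5, 8)→(8, 10): d=(3,2) right/bottom  bias=-1
  edge (8, 10)→(1, 20): d=(-7,10) right/bottom  bias=-1
    (2,4)@(5, 9): e=[4,3,37] → X
    (3,4)@(7, 9): e=[28,-1,17] → .
    (2,5)@(5, 11): e=[12,9,23] → X
    (3,5)@(7, 11): e=[36,5,3] → X
    (4,5)@(9, 11): e=[60,1,-17] → .
    (2,6)@(5, 13): e=[20,15,9] → X
    (3,6)@(7, 13): e=[44,11,-11] → .
    (1,7)@(3, 15): e=[4,25,15] → X
    (2,7)@(5, 15): e=[28,21,-5] → .
    (1,8)@(3, 17): e=[12,31,1] → X
    (2,8)@(5, 17): e=[36,27,-19] → .
    (1,9)@(3, 19): e=[20,37,-13] → .
  covered (6 px):
    . . . . . . . .
    . . . . . . . .
    . . . . . . . .
    . . . . . . . .
    . . X . . . . .
    . . X X . . . .
    . . X . . . . .
    . X . . . . . .
    . X . . . . . .
    . . . . . . . .
    . . . . . . . .

Result: [5,16,23]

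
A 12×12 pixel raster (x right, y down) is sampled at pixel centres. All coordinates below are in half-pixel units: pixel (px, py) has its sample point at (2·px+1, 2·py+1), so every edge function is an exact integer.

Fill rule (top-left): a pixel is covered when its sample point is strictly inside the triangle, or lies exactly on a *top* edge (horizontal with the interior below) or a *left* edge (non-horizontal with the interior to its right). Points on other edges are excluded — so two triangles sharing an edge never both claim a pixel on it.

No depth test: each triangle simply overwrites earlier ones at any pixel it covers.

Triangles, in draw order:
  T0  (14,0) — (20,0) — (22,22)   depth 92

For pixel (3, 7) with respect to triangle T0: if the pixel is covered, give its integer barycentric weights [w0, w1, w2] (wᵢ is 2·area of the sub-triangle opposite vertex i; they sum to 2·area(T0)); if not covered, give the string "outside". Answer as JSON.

T0:
  2·area = 132
  edge (14, 0)→(20, 0): d=(6,0) top-left  bias=+0
  edge (20, 0)→(22, 22): d=(2,22) right/bottom  bias=-1
  edge (22, 22)→(14, 0): d=(-8,-22) top-left  bias=+0
    (7,0)@(15, 1): e=[6,112,14] → #
    (8,0)@(17, 1): e=[6,68,58] → #
    (9,0)@(19, 1): e=[6,24,102] → #
    (10,0)@(21, 1): e=[6,-20,146] → ·
    (7,1)@(15, 3): e=[18,116,-2] → ·
    (8,1)@(17, 3): e=[18,72,42] → #
    (10,1)@(21, 3): e=[18,-16,130] → ·
    (8,2)@(17, 5): e=[30,76,26] → #
    (10,2)@(21, 5): e=[30,-12,114] → ·
    (8,3)@(17, 7): e=[42,80,10] → #
    (10,3)@(21, 7): e=[42,-8,98] → ·
    (8,4)@(17, 9): e=[54,84,-6] → ·
    (10,5)@(21, 11): e=[66,0,66] → ·  [on edge]
  covered (16 px):
    · · · · · · · # # # · ·
    · · · · · · · · # # · ·
    · · · · · · · · # # · ·
    · · · · · · · · # # · ·
    · · · · · · · · · # · ·
    · · · · · · · · · # · ·
    · · · · · · · · · # # ·
    · · · · · · · · · · # ·
    · · · · · · · · · · # ·
    · · · · · · · · · · # ·
    · · · · · · · · · · · ·
    · · · · · · · · · · · ·

Answer: "outside"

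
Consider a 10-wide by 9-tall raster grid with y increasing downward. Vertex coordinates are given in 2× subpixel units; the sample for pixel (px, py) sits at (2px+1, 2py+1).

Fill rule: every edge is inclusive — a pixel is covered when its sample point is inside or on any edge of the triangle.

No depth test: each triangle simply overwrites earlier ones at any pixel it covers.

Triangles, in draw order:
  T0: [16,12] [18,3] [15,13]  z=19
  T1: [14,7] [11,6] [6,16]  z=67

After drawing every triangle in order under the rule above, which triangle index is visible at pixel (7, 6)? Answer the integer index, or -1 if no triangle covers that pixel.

T0:
  2·area = 7  (B↔C swapped to make it positive)
  edge (16, 12)→(15, 13): d=(-1,1) inclusive
  edge (15, 13)→(18, 3): d=(3,-10) inclusive
  edge (18, 3)→(16, 12): d=(-2,9) inclusive
    (8,3)@(17, 7): e=[4,2,1] → █
    (9,3)@(19, 7): e=[2,22,-17] → ·
    (8,4)@(17, 9): e=[2,8,-3] → ·
    (9,4)@(19, 9): e=[0,28,-21] → ·  [on edge]
    (8,5)@(17, 11): e=[0,14,-7] → ·  [on edge]
    (7,6)@(15, 13): e=[0,0,7] → █  [on edge]
    (8,6)@(17, 13): e=[-2,20,-11] → ·
    (6,7)@(13, 15): e=[0,-14,21] → ·  [on edge]
    (7,7)@(15, 15): e=[-2,6,3] → ·
    (5,8)@(11, 17): e=[0,-28,35] → ·  [on edge]
  covered (2 px):
    · · · · · · · · · ·
    · · · · · · · · · ·
    · · · · · · · · · ·
    · · · · · · · · █ ·
    · · · · · · · · · ·
    · · · · · · · · · ·
    · · · · · · · █ · ·
    · · · · · · · · · ·
    · · · · · · · · · ·
T1:
  2·area = 35  (B↔C swapped to make it positive)
  edge (14, 7)→(6, 16): d=(-8,9) inclusive
  edge (6, 16)→(11, 6): d=(5,-10) inclusive
  edge (11, 6)→(14, 7): d=(3,1) inclusive
    (5,3)@(11, 7): e=[27,5,3] → █
    (6,3)@(13, 7): e=[9,25,1] → █
    (7,3)@(15, 7): e=[-9,45,-1] → ·
    (5,4)@(11, 9): e=[11,15,9] → █
    (6,4)@(13, 9): e=[-7,35,7] → ·
    (4,5)@(9, 11): e=[13,5,17] → █
    (5,5)@(11, 11): e=[-5,25,15] → ·
    (4,6)@(9, 13): e=[-3,15,23] → ·
  covered (4 px):
    · · · · · · · · · ·
    · · · · · · · · · ·
    · · · · · · · · · ·
    · · · · · █ █ · · ·
    · · · · · █ · · · ·
    · · · · █ · · · · ·
    · · · · · · · · · ·
    · · · · · · · · · ·
    · · · · · · · · · ·

Z-buffer (winner per pixel, '.' = empty):
  . . . . . . . . . .
  . . . . . . . . . .
  . . . . . . . . . .
  . . . . . 1 1 . 0 .
  . . . . . 1 . . . .
  . . . . 1 . . . . .
  . . . . . . . 0 . .
  . . . . . . . . . .
  . . . . . . . . . .

Result: 0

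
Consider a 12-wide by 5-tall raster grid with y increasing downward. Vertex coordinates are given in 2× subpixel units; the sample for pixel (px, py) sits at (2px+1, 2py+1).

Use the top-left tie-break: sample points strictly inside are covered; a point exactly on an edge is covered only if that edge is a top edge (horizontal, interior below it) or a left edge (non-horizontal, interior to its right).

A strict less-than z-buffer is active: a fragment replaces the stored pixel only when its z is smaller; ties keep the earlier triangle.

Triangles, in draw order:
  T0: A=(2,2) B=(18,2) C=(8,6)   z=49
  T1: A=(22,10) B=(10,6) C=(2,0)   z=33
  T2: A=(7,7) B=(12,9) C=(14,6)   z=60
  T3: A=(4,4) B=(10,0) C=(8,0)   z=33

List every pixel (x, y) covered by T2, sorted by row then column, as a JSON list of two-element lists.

T0:
  2·area = 64
  edge (2, 2)→(18, 2): d=(16,0) top-left  bias=+0
  edge (18, 2)→(8, 6): d=(-10,4) right/bottom  bias=-1
  edge (8, 6)→(2, 2): d=(-6,-4) top-left  bias=+0
    (2,1)@(5, 3): e=[16,42,6] → █
    (3,1)@(7, 3): e=[16,34,14] → █
    (4,1)@(9, 3): e=[16,26,22] → █
    (5,1)@(11, 3): e=[16,18,30] → █
    (6,1)@(13, 3): e=[16,10,38] → █
    (7,1)@(15, 3): e=[16,2,46] → █
    (8,1)@(17, 3): e=[16,-6,54] → ·
    (2,2)@(5, 5): e=[48,22,-6] → ·
    (3,2)@(7, 5): e=[48,14,2] → █
    (5,2)@(11, 5): e=[48,-2,18] → ·
    (6,2)@(13, 5): e=[48,-10,26] → ·
    (7,2)@(15, 5): e=[48,-18,34] → ·
  covered (8 px):
    · · · · · · · · · · · ·
    · · █ █ █ █ █ █ · · · ·
    · · · █ █ · · · · · · ·
    · · · · · · · · · · · ·
    · · · · · · · · · · · ·
T1:
  2·area = 40
  edge (22, 10)→(10, 6): d=(-12,-4) top-left  bias=+0
  edge (10, 6)→(2, 0): d=(-8,-6) top-left  bias=+0
  edge (2, 0)→(22, 10): d=(20,10) right/bottom  bias=-1
    (0,1)@(1, 3): e=[0,-30,70] → ·  [on edge]
    (3,1)@(7, 3): e=[24,6,10] → █
    (4,1)@(9, 3): e=[32,18,-10] → ·
    (3,2)@(7, 5): e=[0,-10,50] → ·  [on edge]
    (4,2)@(9, 5): e=[8,2,30] → █
    (5,2)@(11, 5): e=[16,14,10] → █
    (6,2)@(13, 5): e=[24,26,-10] → ·
    (4,3)@(9, 7): e=[-16,-14,70] → ·
    (5,3)@(11, 7): e=[-8,-2,50] → ·
    (6,3)@(13, 7): e=[0,10,30] → █  [on edge]
    (7,3)@(15, 7): e=[8,22,10] → █
    (8,3)@(17, 7): e=[16,34,-10] → ·
    (9,4)@(19, 9): e=[0,30,10] → █  [on edge]
  covered (6 px):
    · · · · · · · · · · · ·
    · · · █ · · · · · · · ·
    · · · · █ █ · · · · · ·
    · · · · · · █ █ · · · ·
    · · · · · · · · · █ · ·
T2:
  2·area = 19  (B↔C swapped to make it positive)
  edge (7, 7)→(14, 6): d=(7,-1) top-left  bias=+0
  edge (14, 6)→(12, 9): d=(-2,3) right/bottom  bias=-1
  edge (12, 9)→(7, 7): d=(-5,-2) top-left  bias=+0
    (10,2)@(21, 5): e=[0,-19,38] → ·  [on edge]
    (3,3)@(7, 7): e=[0,19,0] → █  [on edge]
    (4,3)@(9, 7): e=[2,13,4] → █
    (5,3)@(11, 7): e=[4,7,8] → █
    (6,3)@(13, 7): e=[6,1,12] → █
    (7,3)@(15, 7): e=[8,-5,16] → ·
    (3,4)@(7, 9): e=[14,15,-10] → ·
    (4,4)@(9, 9): e=[16,9,-6] → ·
    (5,4)@(11, 9): e=[18,3,-2] → ·
    (6,4)@(13, 9): e=[20,-3,2] → ·
  covered (4 px):
    · · · · · · · · · · · ·
    · · · · · · · · · · · ·
    · · · · · · · · · · · ·
    · · · █ █ █ █ · · · · ·
    · · · · · · · · · · · ·
T3:
  2·area = 8  (B↔C swapped to make it positive)
  edge (4, 4)→(8, 0): d=(4,-4) top-left  bias=+0
  edge (8, 0)→(10, 0): d=(2,0) top-left  bias=+0
  edge (10, 0)→(4, 4): d=(-6,4) right/bottom  bias=-1
    (3,0)@(7, 1): e=[0,2,6] → █  [on edge]
    (4,0)@(9, 1): e=[8,2,-2] → ·
    (2,1)@(5, 3): e=[0,6,2] → █  [on edge]
    (3,1)@(7, 3): e=[8,6,-6] → ·
    (1,2)@(3, 5): e=[0,10,-2] → ·  [on edge]
    (2,2)@(5, 5): e=[8,10,-10] → ·
    (0,3)@(1, 7): e=[0,14,-6] → ·  [on edge]
  covered (2 px):
    · · · █ · · · · · · · ·
    · · █ · · · · · · · · ·
    · · · · · · · · · · · ·
    · · · · · · · · · · · ·
    · · · · · · · · · · · ·

Result: [[3,3],[4,3],[5,3],[6,3]]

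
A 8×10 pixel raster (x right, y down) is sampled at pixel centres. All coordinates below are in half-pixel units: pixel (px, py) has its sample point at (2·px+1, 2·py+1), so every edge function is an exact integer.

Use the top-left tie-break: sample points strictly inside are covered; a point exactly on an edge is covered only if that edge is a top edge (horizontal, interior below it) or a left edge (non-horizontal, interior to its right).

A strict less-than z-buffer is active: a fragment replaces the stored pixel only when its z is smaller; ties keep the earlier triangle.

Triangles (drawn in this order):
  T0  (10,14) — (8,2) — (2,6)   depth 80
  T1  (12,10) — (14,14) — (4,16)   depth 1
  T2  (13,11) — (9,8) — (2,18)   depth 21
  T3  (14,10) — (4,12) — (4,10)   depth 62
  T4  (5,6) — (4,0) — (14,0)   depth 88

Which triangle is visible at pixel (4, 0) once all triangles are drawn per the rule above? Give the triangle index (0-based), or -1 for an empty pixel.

T0:
  2·area = 80  (B↔C swapped to make it positive)
  edge (10, 14)→(2, 6): d=(-8,-8) top-left  bias=+0
  edge (2, 6)→(8, 2): d=(6,-4) top-left  bias=+0
  edge (8, 2)→(10, 14): d=(2,12) right/bottom  bias=-1
    (3,1)@(7, 3): e=[64,2,14] → #
    (4,1)@(9, 3): e=[80,10,-10] → ·
    (0,2)@(1, 5): e=[0,-10,90] → ·  [on edge]
    (2,2)@(5, 5): e=[32,6,42] → #
    (4,2)@(9, 5): e=[64,22,-6] → ·
    (1,3)@(3, 7): e=[0,10,70] → #  [on edge]
    (4,3)@(9, 7): e=[48,34,-2] → ·
    (1,4)@(3, 9): e=[-16,22,74] → ·
    (2,4)@(5, 9): e=[0,30,50] → #  [on edge]
    (4,4)@(9, 9): e=[32,46,2] → #
    (5,4)@(11, 9): e=[48,54,-22] → ·
    (2,5)@(5, 11): e=[-16,42,54] → ·
    (3,5)@(7, 11): e=[0,50,30] → #  [on edge]
    (4,6)@(9, 13): e=[0,70,10] → #  [on edge]
    (5,7)@(11, 15): e=[0,90,-10] → ·  [on edge]
    (6,8)@(13, 17): e=[0,110,-30] → ·  [on edge]
    (7,9)@(15, 19): e=[0,130,-50] → ·  [on edge]
  covered (12 px):
    · · · · · · · ·
    · · · # · · · ·
    · · # # · · · ·
    · # # # · · · ·
    · · # # # · · ·
    · · · # # · · ·
    · · · · # · · ·
    · · · · · · · ·
    · · · · · · · ·
    · · · · · · · ·
T1:
  2·area = 44
  edge (12, 10)→(14, 14): d=(2,4) right/bottom  bias=-1
  edge (14, 14)→(4, 16): d=(-10,2) right/bottom  bias=-1
  edge (4, 16)→(12, 10): d=(8,-6) top-left  bias=+0
    (5,5)@(11, 11): e=[6,36,2] → #
    (6,5)@(13, 11): e=[-2,32,14] → ·
    (4,6)@(9, 13): e=[18,20,6] → #
    (6,6)@(13, 13): e=[2,12,30] → #
    (7,6)@(15, 13): e=[-6,8,42] → ·
    (3,7)@(7, 15): e=[30,4,10] → #
    (4,7)@(9, 15): e=[22,0,22] → ·  [on edge]
    (5,7)@(11, 15): e=[14,-4,34] → ·
    (6,7)@(13, 15): e=[6,-8,46] → ·
    (3,8)@(7, 17): e=[34,-16,26] → ·
  covered (5 px):
    · · · · · · · ·
    · · · · · · · ·
    · · · · · · · ·
    · · · · · · · ·
    · · · · · · · ·
    · · · · · # · ·
    · · · · # # # ·
    · · · # · · · ·
    · · · · · · · ·
    · · · · · · · ·
T2:
  2·area = 61  (B↔C swapped to make it positive)
  edge (13, 11)→(2, 18): d=(-11,7) right/bottom  bias=-1
  edge (2, 18)→(9, 8): d=(7,-10) top-left  bias=+0
  edge (9, 8)→(13, 11): d=(4,3) right/bottom  bias=-1
    (2,2)@(5, 5): e=[122,-61,0] → ·  [on edge]
    (4,4)@(9, 9): e=[50,7,4] → #
    (5,4)@(11, 9): e=[36,27,-2] → ·
    (3,5)@(7, 11): e=[42,1,18] → #
    (5,5)@(11, 11): e=[14,41,6] → #
    (6,5)@(13, 11): e=[0,61,0] → ·  [on edge]
    (3,6)@(7, 13): e=[20,15,26] → #
    (5,6)@(11, 13): e=[-8,55,14] → ·
    (2,7)@(5, 15): e=[12,9,40] → #
    (3,7)@(7, 15): e=[-2,29,34] → ·
    (4,7)@(9, 15): e=[-16,49,28] → ·
    (1,8)@(3, 17): e=[4,3,54] → #
  covered (8 px):
    · · · · · · · ·
    · · · · · · · ·
    · · · · · · · ·
    · · · · · · · ·
    · · · · # · · ·
    · · · # # # · ·
    · · · # # · · ·
    · · # · · · · ·
    · # · · · · · ·
    · · · · · · · ·
T3:
  2·area = 20
  edge (14, 10)→(4, 12): d=(-10,2) right/bottom  bias=-1
  edge (4, 12)→(4, 10): d=(0,-2) top-left  bias=+0
  edge (4, 10)→(14, 10): d=(10,0) top-left  bias=+0
    (2,5)@(5, 11): e=[8,2,10] → #
    (3,5)@(7, 11): e=[4,6,10] → #
    (4,5)@(9, 11): e=[0,10,10] → ·  [on edge]
    (2,6)@(5, 13): e=[-12,2,30] → ·
    (3,6)@(7, 13): e=[-16,6,30] → ·
  covered (2 px):
    · · · · · · · ·
    · · · · · · · ·
    · · · · · · · ·
    · · · · · · · ·
    · · · · · · · ·
    · · # # · · · ·
    · · · · · · · ·
    · · · · · · · ·
    · · · · · · · ·
    · · · · · · · ·
T4:
  2·area = 60
  edge (5, 6)→(4, 0): d=(-1,-6) top-left  bias=+0
  edge (4, 0)→(14, 0): d=(10,0) top-left  bias=+0
  edge (14, 0)→(5, 6): d=(-9,6) right/bottom  bias=-1
    (2,0)@(5, 1): e=[5,10,45] → #
    (3,0)@(7, 1): e=[17,10,33] → #
    (4,0)@(9, 1): e=[29,10,21] → #
    (5,0)@(11, 1): e=[41,10,9] → #
    (6,0)@(13, 1): e=[53,10,-3] → ·
    (2,1)@(5, 3): e=[3,30,27] → #
    (5,1)@(11, 3): e=[39,30,-9] → ·
    (2,2)@(5, 5): e=[1,50,9] → #
    (3,2)@(7, 5): e=[13,50,-3] → ·
    (4,2)@(9, 5): e=[25,50,-15] → ·
    (2,3)@(5, 7): e=[-1,70,-9] → ·
  covered (8 px):
    · · # # # # · ·
    · · # # # · · ·
    · · # · · · · ·
    · · · · · · · ·
    · · · · · · · ·
    · · · · · · · ·
    · · · · · · · ·
    · · · · · · · ·
    · · · · · · · ·
    · · · · · · · ·

Z-buffer (winner per pixel, '.' = empty):
  . . 4 4 4 4 . .
  . . 4 0 4 . . .
  . . 0 0 . . . .
  . 0 0 0 . . . .
  . . 0 0 2 . . .
  . . 3 2 2 1 . .
  . . . 2 1 1 1 .
  . . 2 1 . . . .
  . 2 . . . . . .
  . . . . . . . .

Result: 4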